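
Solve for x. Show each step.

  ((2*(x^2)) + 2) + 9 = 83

Step 1. [((2*(x^2)) + 2) + 9 = 83] subtract 9: x sits inside (… + 9) ⇒ sub: (2*(x^2)) + 2 = 74.
Step 2. [(2*(x^2)) + 2 = 74] +2 is outermost — subtract 2 both sides. So sub: 2*(x^2) = 72.
Step 3. [2*(x^2) = 72] 2·(inner) — divide through by 2 ⇒ div: x^2 = 36.
Step 4. [x^2 = 36] 36 ≥ 0, LHS is (·)² — take ±√. So sqrt: x = 6 or -6.

Answer: x ∈ {-6, 6}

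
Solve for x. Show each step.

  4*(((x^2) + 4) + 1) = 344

Step 1. [4*(((x^2) + 4) + 1) = 344] 4·(inner) — divide through by 4, so div: ((x^2) + 4) + 1 = 86.
Step 2. [((x^2) + 4) + 1 = 86] +1 is outermost — subtract 1 both sides. So sub: (x^2) + 4 = 85.
Step 3. [(x^2) + 4 = 85] 4 comes off first (subtract 4) ⇒ sub: x^2 = 81.
Step 4. [x^2 = 81] LHS squared, RHS 81 ≥ 0: apply √ (±) ⇒ sqrt: x = 9 or -9.

Answer: x ∈ {-9, 9}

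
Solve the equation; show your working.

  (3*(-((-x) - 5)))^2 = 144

Step 1. [(3*(-((-x) - 5)))^2 = 144] 144 ≥ 0, LHS is (·)² — take ±√, so sqrt: 3*(-((-x) - 5)) = 12 or -12.
Step 2. [3*(-((-x) - 5)) = 12 or -12] divide by the outer 3. So div: -((-x) - 5) = 4 or -4.
Step 3. [-((-x) - 5) = 4 or -4] LHS negated; negate both sides ⇒ neg: (-x) - 5 = -4 or 4.
Step 4. [(-x) - 5 = -4 or 4] 5 comes off first (add 5). So sub: -x = 1 or 9.
Step 5. [-x = 1 or 9] flip signs both sides ⇒ neg: x = -1 or -9.

Answer: x ∈ {-9, -1}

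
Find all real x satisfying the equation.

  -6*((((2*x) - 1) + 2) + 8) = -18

Step 1. [-6*((((2*x) - 1) + 2) + 8) = -18] divide by the outer -6, so div: (((2*x) - 1) + 2) + 8 = 3.
Step 2. [(((2*x) - 1) + 2) + 8 = 3] peel the +8: subtract 8 from each side. So sub: ((2*x) - 1) + 2 = -5.
Step 3. [((2*x) - 1) + 2 = -5] the outer +2 inverts by subtracting 2, so sub: (2*x) - 1 = -7.
Step 4. [(2*x) - 1 = -7] the outer -1 inverts by adding 1, so sub: 2*x = -6.
Step 5. [2*x = -6] LHS = 2·(…); ÷2 both sides, so div: x = -3.

Answer: x ∈ {-3}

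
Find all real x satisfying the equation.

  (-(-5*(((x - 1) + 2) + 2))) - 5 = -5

Step 1. [(-(-5*(((x - 1) + 2) + 2))) - 5 = -5] 5 comes off first (add 5), so sub: -(-5*(((x - 1) + 2) + 2)) = 0.
Step 2. [-(-5*(((x - 1) + 2) + 2)) = 0] leading − — multiply by −1 ⇒ neg: -5*(((x - 1) + 2) + 2) = 0.
Step 3. [-5*(((x - 1) + 2) + 2) = 0] -5·(inner) — divide through by -5 ⇒ div: ((x - 1) + 2) + 2 = 0.
Step 4. [((x - 1) + 2) + 2 = 0] 2 comes off first (subtract 2). So sub: (x - 1) + 2 = -2.
Step 5. [(x - 1) + 2 = -2] peel the +2: subtract 2 from each side ⇒ sub: x - 1 = -4.
Step 6. [x - 1 = -4] add 1: x sits inside (… - 1). So sub: x = -3.

Answer: x ∈ {-3}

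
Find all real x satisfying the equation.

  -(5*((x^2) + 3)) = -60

Step 1. [-(5*((x^2) + 3)) = -60] leading − — multiply by −1, so neg: 5*((x^2) + 3) = 60.
Step 2. [5*((x^2) + 3) = 60] 5 out front; divide by 5. So div: (x^2) + 3 = 12.
Step 3. [(x^2) + 3 = 12] +3 is outermost — subtract 3 both sides ⇒ sub: x^2 = 9.
Step 4. [x^2 = 9] LHS squared, RHS 9 ≥ 0: apply √ (±) ⇒ sqrt: x = 3 or -3.

Answer: x ∈ {-3, 3}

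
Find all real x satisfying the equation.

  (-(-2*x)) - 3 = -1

Step 1. [(-(-2*x)) - 3 = -1] -3 is outermost — add 3 both sides ⇒ sub: -(-2*x) = 2.
Step 2. [-(-2*x) = 2] LHS negated; negate both sides, so neg: -2*x = -2.
Step 3. [-2*x = -2] divide by the outer -2 ⇒ div: x = 1.

Answer: x ∈ {1}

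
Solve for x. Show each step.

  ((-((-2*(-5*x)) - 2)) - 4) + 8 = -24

Step 1. [((-((-2*(-5*x)) - 2)) - 4) + 8 = -24] the outer +8 inverts by subtracting 8, so sub: (-((-2*(-5*x)) - 2)) - 4 = -32.
Step 2. [(-((-2*(-5*x)) - 2)) - 4 = -32] add 4: x sits inside (… - 4), so sub: -((-2*(-5*x)) - 2) = -28.
Step 3. [-((-2*(-5*x)) - 2) = -28] flip signs both sides ⇒ neg: (-2*(-5*x)) - 2 = 28.
Step 4. [(-2*(-5*x)) - 2 = 28] 2 comes off first (add 2) ⇒ sub: -2*(-5*x) = 30.
Step 5. [-2*(-5*x) = 30] divide by the outer -2 ⇒ div: -5*x = -15.
Step 6. [-5*x = -15] LHS = -5·(…); ÷-5 both sides. So div: x = 3.

Answer: x ∈ {3}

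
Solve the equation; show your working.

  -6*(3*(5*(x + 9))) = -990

Step 1. [-6*(3*(5*(x + 9))) = -990] -6 out front; divide by -6, so div: 3*(5*(x + 9)) = 165.
Step 2. [3*(5*(x + 9)) = 165] 3·(inner) — divide through by 3. So div: 5*(x + 9) = 55.
Step 3. [5*(x + 9) = 55] leading coefficient 5: divide by 5 ⇒ div: x + 9 = 11.
Step 4. [x + 9 = 11] peel the +9: subtract 9 from each side ⇒ sub: x = 2.

Answer: x ∈ {2}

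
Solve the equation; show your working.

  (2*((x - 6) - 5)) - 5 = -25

Step 1. [(2*((x - 6) - 5)) - 5 = -25] 5 comes off first (add 5), so sub: 2*((x - 6) - 5) = -20.
Step 2. [2*((x - 6) - 5) = -20] divide by the outer 2, so div: (x - 6) - 5 = -10.
Step 3. [(x - 6) - 5 = -10] the outer -5 inverts by adding 5. So sub: x - 6 = -5.
Step 4. [x - 6 = -5] peel the -6: add 6 from each side ⇒ sub: x = 1.

Answer: x ∈ {1}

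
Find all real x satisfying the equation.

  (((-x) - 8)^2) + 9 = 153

Step 1. [(((-x) - 8)^2) + 9 = 153] the outer +9 inverts by subtracting 9. So sub: ((-x) - 8)^2 = 144.
Step 2. [((-x) - 8)^2 = 144] 144 ≥ 0, LHS is (·)² — take ±√. So sqrt: (-x) - 8 = 12 or -12.
Step 3. [(-x) - 8 = 12 or -12] add 8: x sits inside (… - 8). So sub: -x = 20 or -4.
Step 4. [-x = 20 or -4] flip signs both sides, so neg: x = -20 or 4.

Answer: x ∈ {-20, 4}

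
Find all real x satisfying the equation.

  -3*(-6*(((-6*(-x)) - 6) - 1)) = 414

Step 1. [-3*(-6*(((-6*(-x)) - 6) - 1)) = 414] leading coefficient -3: divide by -3, so div: -6*(((-6*(-x)) - 6) - 1) = -138.
Step 2. [-6*(((-6*(-x)) - 6) - 1) = -138] -6·(inner) — divide through by -6, so div: ((-6*(-x)) - 6) - 1 = 23.
Step 3. [((-6*(-x)) - 6) - 1 = 23] peel the -1: add 1 from each side. So sub: (-6*(-x)) - 6 = 24.
Step 4. [(-6*(-x)) - 6 = 24] 6 comes off first (add 6) ⇒ sub: -6*(-x) = 30.
Step 5. [-6*(-x) = 30] leading coefficient -6: divide by -6 ⇒ div: -x = -5.
Step 6. [-x = -5] LHS negated; negate both sides. So neg: x = 5.

Answer: x ∈ {5}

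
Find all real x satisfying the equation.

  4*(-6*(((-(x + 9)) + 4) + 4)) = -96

Step 1. [4*(-6*(((-(x + 9)) + 4) + 4)) = -96] 4 out front; divide by 4, so div: -6*(((-(x + 9)) + 4) + 4) = -24.
Step 2. [-6*(((-(x + 9)) + 4) + 4) = -24] -6 out front; divide by -6. So div: ((-(x + 9)) + 4) + 4 = 4.
Step 3. [((-(x + 9)) + 4) + 4 = 4] peel the +4: subtract 4 from each side. So sub: (-(x + 9)) + 4 = 0.
Step 4. [(-(x + 9)) + 4 = 0] 4 comes off first (subtract 4), so sub: -(x + 9) = -4.
Step 5. [-(x + 9) = -4] leading − — multiply by −1, so neg: x + 9 = 4.
Step 6. [x + 9 = 4] subtract 9: x sits inside (… + 9), so sub: x = -5.

Answer: x ∈ {-5}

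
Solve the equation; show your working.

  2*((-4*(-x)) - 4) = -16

Step 1. [2*((-4*(-x)) - 4) = -16] 2·(inner) — divide through by 2, so div: (-4*(-x)) - 4 = -8.
Step 2. [(-4*(-x)) - 4 = -8] -4 divides every term; factor it out, so factor: (-x) + 1 = 2.
Step 3. [(-x) + 1 = 2] the outer +1 inverts by subtracting 1, so sub: -x = 1.
Step 4. [-x = 1] flip signs both sides. So neg: x = -1.

Answer: x ∈ {-1}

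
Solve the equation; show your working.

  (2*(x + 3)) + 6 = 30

Step 1. [(2*(x + 3)) + 6 = 30] +6 is outermost — subtract 6 both sides ⇒ sub: 2*(x + 3) = 24.
Step 2. [2*(x + 3) = 24] divide by the outer 2. So div: x + 3 = 12.
Step 3. [x + 3 = 12] peel the +3: subtract 3 from each side. So sub: x = 9.

Answer: x ∈ {9}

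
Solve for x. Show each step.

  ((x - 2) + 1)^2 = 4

Step 1. [((x - 2) + 1)^2 = 4] LHS squared, RHS 4 ≥ 0: apply √ (±), so sqrt: (x - 2) + 1 = 2 or -2.
Step 2. [(x - 2) + 1 = 2 or -2] peel the +1: subtract 1 from each side, so sub: x - 2 = 1 or -3.
Step 3. [x - 2 = 1 or -3] 2 comes off first (add 2), so sub: x = 3 or -1.

Answer: x ∈ {-1, 3}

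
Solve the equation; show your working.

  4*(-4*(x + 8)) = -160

Step 1. [4*(-4*(x + 8)) = -160] LHS = 4·(…); ÷4 both sides. So div: -4*(x + 8) = -40.
Step 2. [-4*(x + 8) = -40] -4 out front; divide by -4 ⇒ div: x + 8 = 10.
Step 3. [x + 8 = 10] subtract 8: x sits inside (… + 8). So sub: x = 2.

Answer: x ∈ {2}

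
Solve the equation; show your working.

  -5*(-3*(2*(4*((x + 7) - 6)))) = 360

Step 1. [-5*(-3*(2*(4*((x + 7) - 6)))) = 360] -5 out front; divide by -5. So div: -3*(2*(4*((x + 7) - 6))) = -72.
Step 2. [-3*(2*(4*((x + 7) - 6))) = -72] leading coefficient -3: divide by -3 ⇒ div: 2*(4*((x + 7) - 6)) = 24.
Step 3. [2*(4*((x + 7) - 6)) = 24] 2 out front; divide by 2. So div: 4*((x + 7) - 6) = 12.
Step 4. [4*((x + 7) - 6) = 12] divide by the outer 4 ⇒ div: (x + 7) - 6 = 3.
Step 5. [(x + 7) - 6 = 3] the outer -6 inverts by adding 6 ⇒ sub: x + 7 = 9.
Step 6. [x + 7 = 9] +7 is outermost — subtract 7 both sides. So sub: x = 2.

Answer: x ∈ {2}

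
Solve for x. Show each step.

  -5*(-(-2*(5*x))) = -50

Step 1. [-5*(-(-2*(5*x))) = -50] divide by the outer -5 ⇒ div: -(-2*(5*x)) = 10.
Step 2. [-(-2*(5*x)) = 10] leading − — multiply by −1, so neg: -2*(5*x) = -10.
Step 3. [-2*(5*x) = -10] LHS = -2·(…); ÷-2 both sides ⇒ div: 5*x = 5.
Step 4. [5*x = 5] divide by the outer 5 ⇒ div: x = 1.

Answer: x ∈ {1}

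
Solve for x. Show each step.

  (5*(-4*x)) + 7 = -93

Step 1. [(5*(-4*x)) + 7 = -93] the outer +7 inverts by subtracting 7. So sub: 5*(-4*x) = -100.
Step 2. [5*(-4*x) = -100] 5·(inner) — divide through by 5 ⇒ div: -4*x = -20.
Step 3. [-4*x = -20] leading coefficient -4: divide by -4. So div: x = 5.

Answer: x ∈ {5}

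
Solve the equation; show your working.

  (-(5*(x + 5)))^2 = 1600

Step 1. [(-(5*(x + 5)))^2 = 1600] LHS squared, RHS 1600 ≥ 0: apply √ (±) ⇒ sqrt: -(5*(x + 5)) = 40 or -40.
Step 2. [-(5*(x + 5)) = 40 or -40] leading − — multiply by −1. So neg: 5*(x + 5) = -40 or 40.
Step 3. [5*(x + 5) = -40 or 40] divide by the outer 5. So div: x + 5 = -8 or 8.
Step 4. [x + 5 = -8 or 8] subtract 5: x sits inside (… + 5) ⇒ sub: x = -13 or 3.

Answer: x ∈ {-13, 3}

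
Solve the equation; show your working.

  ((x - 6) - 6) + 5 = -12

Step 1. [((x - 6) - 6) + 5 = -12] subtract 5: x sits inside (… + 5). So sub: (x - 6) - 6 = -17.
Step 2. [(x - 6) - 6 = -17] the outer -6 inverts by adding 6. So sub: x - 6 = -11.
Step 3. [x - 6 = -11] add 6: x sits inside (… - 6) ⇒ sub: x = -5.

Answer: x ∈ {-5}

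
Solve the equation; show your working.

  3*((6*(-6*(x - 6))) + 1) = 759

Step 1. [3*((6*(-6*(x - 6))) + 1) = 759] 3·(inner) — divide through by 3, so div: (6*(-6*(x - 6))) + 1 = 253.
Step 2. [(6*(-6*(x - 6))) + 1 = 253] peel the +1: subtract 1 from each side ⇒ sub: 6*(-6*(x - 6)) = 252.
Step 3. [6*(-6*(x - 6)) = 252] LHS = 6·(…); ÷6 both sides, so div: -6*(x - 6) = 42.
Step 4. [-6*(x - 6) = 42] LHS = -6·(…); ÷-6 both sides, so div: x - 6 = -7.
Step 5. [x - 6 = -7] peel the -6: add 6 from each side. So sub: x = -1.

Answer: x ∈ {-1}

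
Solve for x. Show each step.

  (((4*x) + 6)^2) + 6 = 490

Step 1. [(((4*x) + 6)^2) + 6 = 490] 6 comes off first (subtract 6). So sub: ((4*x) + 6)^2 = 484.
Step 2. [((4*x) + 6)^2 = 484] 484 ≥ 0, LHS is (·)² — take ±√ ⇒ sqrt: (4*x) + 6 = 22 or -22.
Step 3. [(4*x) + 6 = 22 or -22] subtract 6: x sits inside (… + 6). So sub: 4*x = 16 or -28.
Step 4. [4*x = 16 or -28] divide by the outer 4. So div: x = 4 or -7.

Answer: x ∈ {-7, 4}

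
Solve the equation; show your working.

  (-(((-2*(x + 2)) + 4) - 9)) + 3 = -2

Step 1. [(-(((-2*(x + 2)) + 4) - 9)) + 3 = -2] peel the +3: subtract 3 from each side, so sub: -(((-2*(x + 2)) + 4) - 9) = -5.
Step 2. [-(((-2*(x + 2)) + 4) - 9) = -5] LHS negated; negate both sides, so neg: ((-2*(x + 2)) + 4) - 9 = 5.
Step 3. [((-2*(x + 2)) + 4) - 9 = 5] -9 is outermost — add 9 both sides. So sub: (-2*(x + 2)) + 4 = 14.
Step 4. [(-2*(x + 2)) + 4 = 14] subtract 4: x sits inside (… + 4). So sub: -2*(x + 2) = 10.
Step 5. [-2*(x + 2) = 10] leading coefficient -2: divide by -2, so div: x + 2 = -5.
Step 6. [x + 2 = -5] peel the +2: subtract 2 from each side ⇒ sub: x = -7.

Answer: x ∈ {-7}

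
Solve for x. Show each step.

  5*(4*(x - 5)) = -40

Step 1. [5*(4*(x - 5)) = -40] LHS = 5·(…); ÷5 both sides, so div: 4*(x - 5) = -8.
Step 2. [4*(x - 5) = -8] divide by the outer 4 ⇒ div: x - 5 = -2.
Step 3. [x - 5 = -2] 5 comes off first (add 5) ⇒ sub: x = 3.

Answer: x ∈ {3}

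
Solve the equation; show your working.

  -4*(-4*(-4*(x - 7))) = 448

Step 1. [-4*(-4*(-4*(x - 7))) = 448] divide by the outer -4. So div: -4*(-4*(x - 7)) = -112.
Step 2. [-4*(-4*(x - 7)) = -112] divide by the outer -4, so div: -4*(x - 7) = 28.
Step 3. [-4*(x - 7) = 28] -4·(inner) — divide through by -4. So div: x - 7 = -7.
Step 4. [x - 7 = -7] add 7: x sits inside (… - 7). So sub: x = 0.

Answer: x ∈ {0}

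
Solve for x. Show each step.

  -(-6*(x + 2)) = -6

Step 1. [-(-6*(x + 2)) = -6] LHS negated; negate both sides. So neg: -6*(x + 2) = 6.
Step 2. [-6*(x + 2) = 6] -6·(inner) — divide through by -6, so div: x + 2 = -1.
Step 3. [x + 2 = -1] +2 is outermost — subtract 2 both sides ⇒ sub: x = -3.

Answer: x ∈ {-3}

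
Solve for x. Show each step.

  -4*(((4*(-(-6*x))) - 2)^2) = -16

Step 1. [-4*(((4*(-(-6*x))) - 2)^2) = -16] leading coefficient -4: divide by -4. So div: ((4*(-(-6*x))) - 2)^2 = 4.
Step 2. [((4*(-(-6*x))) - 2)^2 = 4] √ both sides: 4 ≥ 0 gives two branches ⇒ sqrt: (4*(-(-6*x))) - 2 = 2 or -2.
Step 3. [(4*(-(-6*x))) - 2 = 2 or -2] -2 is outermost — add 2 both sides ⇒ sub: 4*(-(-6*x)) = 4 or 0.
Step 4. [4*(-(-6*x)) = 4 or 0] 4·(inner) — divide through by 4. So div: -(-6*x) = 1 or 0.
Step 5. [-(-6*x) = 1 or 0] flip signs both sides, so neg: -6*x = -1 or 0.
Step 6. [-6*x = -1 or 0] leading coefficient -6: divide by -6 ⇒ div: x = 1/6 or 0.

Answer: x ∈ {0, 1/6}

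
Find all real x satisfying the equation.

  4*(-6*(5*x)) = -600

Step 1. [4*(-6*(5*x)) = -600] 4 out front; divide by 4 ⇒ div: -6*(5*x) = -150.
Step 2. [-6*(5*x) = -150] LHS = -6·(…); ÷-6 both sides ⇒ div: 5*x = 25.
Step 3. [5*x = 25] 5·(inner) — divide through by 5, so div: x = 5.

Answer: x ∈ {5}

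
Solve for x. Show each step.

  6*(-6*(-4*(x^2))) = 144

Step 1. [6*(-6*(-4*(x^2))) = 144] 6·(inner) — divide through by 6, so div: -6*(-4*(x^2)) = 24.
Step 2. [-6*(-4*(x^2)) = 24] -6·(inner) — divide through by -6. So div: -4*(x^2) = -4.
Step 3. [-4*(x^2) = -4] LHS = -4·(…); ÷-4 both sides ⇒ div: x^2 = 1.
Step 4. [x^2 = 1] √ both sides: 1 ≥ 0 gives two branches. So sqrt: x = 1 or -1.

Answer: x ∈ {-1, 1}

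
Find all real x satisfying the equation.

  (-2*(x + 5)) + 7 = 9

Step 1. [(-2*(x + 5)) + 7 = 9] peel the +7: subtract 7 from each side ⇒ sub: -2*(x + 5) = 2.
Step 2. [-2*(x + 5) = 2] -2·(inner) — divide through by -2 ⇒ div: x + 5 = -1.
Step 3. [x + 5 = -1] +5 is outermost — subtract 5 both sides, so sub: x = -6.

Answer: x ∈ {-6}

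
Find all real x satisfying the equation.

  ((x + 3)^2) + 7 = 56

Step 1. [((x + 3)^2) + 7 = 56] +7 is outermost — subtract 7 both sides. So sub: (x + 3)^2 = 49.
Step 2. [(x + 3)^2 = 49] 49 ≥ 0, LHS is (·)² — take ±√. So sqrt: x + 3 = 7 or -7.
Step 3. [x + 3 = 7 or -7] +3 is outermost — subtract 3 both sides ⇒ sub: x = 4 or -10.

Answer: x ∈ {-10, 4}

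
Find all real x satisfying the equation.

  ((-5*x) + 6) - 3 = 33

Step 1. [((-5*x) + 6) - 3 = 33] peel the -3: add 3 from each side ⇒ sub: (-5*x) + 6 = 36.
Step 2. [(-5*x) + 6 = 36] the outer +6 inverts by subtracting 6, so sub: -5*x = 30.
Step 3. [-5*x = 30] -5·(inner) — divide through by -5 ⇒ div: x = -6.

Answer: x ∈ {-6}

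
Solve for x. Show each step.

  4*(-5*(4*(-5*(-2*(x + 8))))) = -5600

Step 1. [4*(-5*(4*(-5*(-2*(x + 8))))) = -5600] 4 out front; divide by 4, so div: -5*(4*(-5*(-2*(x + 8)))) = -1400.
Step 2. [-5*(4*(-5*(-2*(x + 8)))) = -1400] -5 out front; divide by -5. So div: 4*(-5*(-2*(x + 8))) = 280.
Step 3. [4*(-5*(-2*(x + 8))) = 280] LHS = 4·(…); ÷4 both sides ⇒ div: -5*(-2*(x + 8)) = 70.
Step 4. [-5*(-2*(x + 8)) = 70] -5 out front; divide by -5 ⇒ div: -2*(x + 8) = -14.
Step 5. [-2*(x + 8) = -14] -2 out front; divide by -2, so div: x + 8 = 7.
Step 6. [x + 8 = 7] subtract 8: x sits inside (… + 8) ⇒ sub: x = -1.

Answer: x ∈ {-1}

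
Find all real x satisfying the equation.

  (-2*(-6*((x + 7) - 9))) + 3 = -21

Step 1. [(-2*(-6*((x + 7) - 9))) + 3 = -21] +3 is outermost — subtract 3 both sides ⇒ sub: -2*(-6*((x + 7) - 9)) = -24.
Step 2. [-2*(-6*((x + 7) - 9)) = -24] leading coefficient -2: divide by -2 ⇒ div: -6*((x + 7) - 9) = 12.
Step 3. [-6*((x + 7) - 9) = 12] divide by the outer -6. So div: (x + 7) - 9 = -2.
Step 4. [(x + 7) - 9 = -2] 9 comes off first (add 9), so sub: x + 7 = 7.
Step 5. [x + 7 = 7] the outer +7 inverts by subtracting 7 ⇒ sub: x = 0.

Answer: x ∈ {0}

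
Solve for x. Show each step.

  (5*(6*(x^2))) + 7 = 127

Step 1. [(5*(6*(x^2))) + 7 = 127] 7 comes off first (subtract 7), so sub: 5*(6*(x^2)) = 120.
Step 2. [5*(6*(x^2)) = 120] leading coefficient 5: divide by 5, so div: 6*(x^2) = 24.
Step 3. [6*(x^2) = 24] divide by the outer 6, so div: x^2 = 4.
Step 4. [x^2 = 4] √ both sides: 4 ≥ 0 gives two branches. So sqrt: x = 2 or -2.

Answer: x ∈ {-2, 2}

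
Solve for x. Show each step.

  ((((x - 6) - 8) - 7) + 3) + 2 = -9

Step 1. [((((x - 6) - 8) - 7) + 3) + 2 = -9] 2 comes off first (subtract 2), so sub: (((x - 6) - 8) - 7) + 3 = -11.
Step 2. [(((x - 6) - 8) - 7) + 3 = -11] peel the +3: subtract 3 from each side, so sub: ((x - 6) - 8) - 7 = -14.
Step 3. [((x - 6) - 8) - 7 = -14] -7 is outermost — add 7 both sides, so sub: (x - 6) - 8 = -7.
Step 4. [(x - 6) - 8 = -7] -8 is outermost — add 8 both sides ⇒ sub: x - 6 = 1.
Step 5. [x - 6 = 1] add 6: x sits inside (… - 6), so sub: x = 7.

Answer: x ∈ {7}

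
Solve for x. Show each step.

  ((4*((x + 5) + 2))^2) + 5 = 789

Step 1. [((4*((x + 5) + 2))^2) + 5 = 789] subtract 5: x sits inside (… + 5) ⇒ sub: (4*((x + 5) + 2))^2 = 784.
Step 2. [(4*((x + 5) + 2))^2 = 784] 784 ≥ 0, LHS is (·)² — take ±√, so sqrt: 4*((x + 5) + 2) = 28 or -28.
Step 3. [4*((x + 5) + 2) = 28 or -28] leading coefficient 4: divide by 4, so div: (x + 5) + 2 = 7 or -7.
Step 4. [(x + 5) + 2 = 7 or -7] +2 is outermost — subtract 2 both sides ⇒ sub: x + 5 = 5 or -9.
Step 5. [x + 5 = 5 or -9] 5 comes off first (subtract 5) ⇒ sub: x = 0 or -14.

Answer: x ∈ {-14, 0}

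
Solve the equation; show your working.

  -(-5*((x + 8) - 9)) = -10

Step 1. [-(-5*((x + 8) - 9)) = -10] LHS negated; negate both sides ⇒ neg: -5*((x + 8) - 9) = 10.
Step 2. [-5*((x + 8) - 9) = 10] LHS = -5·(…); ÷-5 both sides, so div: (x + 8) - 9 = -2.
Step 3. [(x + 8) - 9 = -2] the outer -9 inverts by adding 9, so sub: x + 8 = 7.
Step 4. [x + 8 = 7] subtract 8: x sits inside (… + 8) ⇒ sub: x = -1.

Answer: x ∈ {-1}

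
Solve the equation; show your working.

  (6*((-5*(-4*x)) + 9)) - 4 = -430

Step 1. [(6*((-5*(-4*x)) + 9)) - 4 = -430] 4 comes off first (add 4). So sub: 6*((-5*(-4*x)) + 9) = -426.
Step 2. [6*((-5*(-4*x)) + 9) = -426] divide by the outer 6. So div: (-5*(-4*x)) + 9 = -71.
Step 3. [(-5*(-4*x)) + 9 = -71] peel the +9: subtract 9 from each side. So sub: -5*(-4*x) = -80.
Step 4. [-5*(-4*x) = -80] divide by the outer -5, so div: -4*x = 16.
Step 5. [-4*x = 16] leading coefficient -4: divide by -4, so div: x = -4.

Answer: x ∈ {-4}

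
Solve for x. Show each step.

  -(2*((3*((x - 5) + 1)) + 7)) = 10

Step 1. [-(2*((3*((x - 5) + 1)) + 7)) = 10] flip signs both sides ⇒ neg: 2*((3*((x - 5) + 1)) + 7) = -10.
Step 2. [2*((3*((x - 5) + 1)) + 7) = -10] 2·(inner) — divide through by 2, so div: (3*((x - 5) + 1)) + 7 = -5.
Step 3. [(3*((x - 5) + 1)) + 7 = -5] subtract 7: x sits inside (… + 7) ⇒ sub: 3*((x - 5) + 1) = -12.
Step 4. [3*((x - 5) + 1) = -12] leading coefficient 3: divide by 3. So div: (x - 5) + 1 = -4.
Step 5. [(x - 5) + 1 = -4] 1 comes off first (subtract 1). So sub: x - 5 = -5.
Step 6. [x - 5 = -5] 5 comes off first (add 5), so sub: x = 0.

Answer: x ∈ {0}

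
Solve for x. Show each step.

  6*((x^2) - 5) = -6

Step 1. [6*((x^2) - 5) = -6] leading coefficient 6: divide by 6, so div: (x^2) - 5 = -1.
Step 2. [(x^2) - 5 = -1] add 5: x sits inside (… - 5). So sub: x^2 = 4.
Step 3. [x^2 = 4] √ both sides: 4 ≥ 0 gives two branches, so sqrt: x = 2 or -2.

Answer: x ∈ {-2, 2}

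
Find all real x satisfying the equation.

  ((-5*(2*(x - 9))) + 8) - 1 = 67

Step 1. [((-5*(2*(x - 9))) + 8) - 1 = 67] 1 comes off first (add 1) ⇒ sub: (-5*(2*(x - 9))) + 8 = 68.
Step 2. [(-5*(2*(x - 9))) + 8 = 68] peel the +8: subtract 8 from each side. So sub: -5*(2*(x - 9)) = 60.
Step 3. [-5*(2*(x - 9)) = 60] leading coefficient -5: divide by -5. So div: 2*(x - 9) = -12.
Step 4. [2*(x - 9) = -12] divide by the outer 2. So div: x - 9 = -6.
Step 5. [x - 9 = -6] add 9: x sits inside (… - 9), so sub: x = 3.

Answer: x ∈ {3}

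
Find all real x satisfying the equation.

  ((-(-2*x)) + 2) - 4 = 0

Step 1. [((-(-2*x)) + 2) - 4 = 0] -4 is outermost — add 4 both sides ⇒ sub: (-(-2*x)) + 2 = 4.
Step 2. [(-(-2*x)) + 2 = 4] +2 is outermost — subtract 2 both sides, so sub: -(-2*x) = 2.
Step 3. [-(-2*x) = 2] LHS negated; negate both sides. So neg: -2*x = -2.
Step 4. [-2*x = -2] divide by the outer -2, so div: x = 1.

Answer: x ∈ {1}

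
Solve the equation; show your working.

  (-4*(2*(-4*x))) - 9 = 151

Step 1. [(-4*(2*(-4*x))) - 9 = 151] peel the -9: add 9 from each side. So sub: -4*(2*(-4*x)) = 160.
Step 2. [-4*(2*(-4*x)) = 160] -4·(inner) — divide through by -4 ⇒ div: 2*(-4*x) = -40.
Step 3. [2*(-4*x) = -40] divide by the outer 2 ⇒ div: -4*x = -20.
Step 4. [-4*x = -20] leading coefficient -4: divide by -4 ⇒ div: x = 5.

Answer: x ∈ {5}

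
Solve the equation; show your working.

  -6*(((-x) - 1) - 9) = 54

Step 1. [-6*(((-x) - 1) - 9) = 54] LHS = -6·(…); ÷-6 both sides ⇒ div: ((-x) - 1) - 9 = -9.
Step 2. [((-x) - 1) - 9 = -9] -9 is outermost — add 9 both sides, so sub: (-x) - 1 = 0.
Step 3. [(-x) - 1 = 0] 1 comes off first (add 1), so sub: -x = 1.
Step 4. [-x = 1] flip signs both sides. So neg: x = -1.

Answer: x ∈ {-1}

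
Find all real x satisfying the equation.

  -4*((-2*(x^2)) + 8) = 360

Step 1. [-4*((-2*(x^2)) + 8) = 360] divide by the outer -4. So div: (-2*(x^2)) + 8 = -90.
Step 2. [(-2*(x^2)) + 8 = -90] the outer +8 inverts by subtracting 8, so sub: -2*(x^2) = -98.
Step 3. [-2*(x^2) = -98] leading coefficient -2: divide by -2 ⇒ div: x^2 = 49.
Step 4. [x^2 = 49] LHS squared, RHS 49 ≥ 0: apply √ (±), so sqrt: x = 7 or -7.

Answer: x ∈ {-7, 7}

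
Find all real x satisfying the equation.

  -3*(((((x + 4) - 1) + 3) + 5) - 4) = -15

Step 1. [-3*(((((x + 4) - 1) + 3) + 5) - 4) = -15] -3 out front; divide by -3, so div: ((((x + 4) - 1) + 3) + 5) - 4 = 5.
Step 2. [((((x + 4) - 1) + 3) + 5) - 4 = 5] add 4: x sits inside (… - 4). So sub: (((x + 4) - 1) + 3) + 5 = 9.
Step 3. [(((x + 4) - 1) + 3) + 5 = 9] 5 comes off first (subtract 5), so sub: ((x + 4) - 1) + 3 = 4.
Step 4. [((x + 4) - 1) + 3 = 4] 3 comes off first (subtract 3). So sub: (x + 4) - 1 = 1.
Step 5. [(x + 4) - 1 = 1] peel the -1: add 1 from each side ⇒ sub: x + 4 = 2.
Step 6. [x + 4 = 2] 4 comes off first (subtract 4). So sub: x = -2.

Answer: x ∈ {-2}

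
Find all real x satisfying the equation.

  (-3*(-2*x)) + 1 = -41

Step 1. [(-3*(-2*x)) + 1 = -41] subtract 1: x sits inside (… + 1), so sub: -3*(-2*x) = -42.
Step 2. [-3*(-2*x) = -42] leading coefficient -3: divide by -3 ⇒ div: -2*x = 14.
Step 3. [-2*x = 14] leading coefficient -2: divide by -2. So div: x = -7.

Answer: x ∈ {-7}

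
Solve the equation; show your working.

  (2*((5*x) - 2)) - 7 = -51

Step 1. [(2*((5*x) - 2)) - 7 = -51] add 7: x sits inside (… - 7), so sub: 2*((5*x) - 2) = -44.
Step 2. [2*((5*x) - 2) = -44] LHS = 2·(…); ÷2 both sides ⇒ div: (5*x) - 2 = -22.
Step 3. [(5*x) - 2 = -22] the outer -2 inverts by adding 2. So sub: 5*x = -20.
Step 4. [5*x = -20] divide by the outer 5 ⇒ div: x = -4.

Answer: x ∈ {-4}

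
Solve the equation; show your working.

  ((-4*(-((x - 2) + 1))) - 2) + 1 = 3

Step 1. [((-4*(-((x - 2) + 1))) - 2) + 1 = 3] peel the +1: subtract 1 from each side. So sub: (-4*(-((x - 2) + 1))) - 2 = 2.
Step 2. [(-4*(-((x - 2) + 1))) - 2 = 2] peel the -2: add 2 from each side ⇒ sub: -4*(-((x - 2) + 1)) = 4.
Step 3. [-4*(-((x - 2) + 1)) = 4] divide by the outer -4 ⇒ div: -((x - 2) + 1) = -1.
Step 4. [-((x - 2) + 1) = -1] LHS negated; negate both sides, so neg: (x - 2) + 1 = 1.
Step 5. [(x - 2) + 1 = 1] 1 comes off first (subtract 1). So sub: x - 2 = 0.
Step 6. [x - 2 = 0] 2 comes off first (add 2), so sub: x = 2.

Answer: x ∈ {2}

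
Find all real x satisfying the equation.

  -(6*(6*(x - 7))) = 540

Step 1. [-(6*(6*(x - 7))) = 540] flip signs both sides ⇒ neg: 6*(6*(x - 7)) = -540.
Step 2. [6*(6*(x - 7)) = -540] LHS = 6·(…); ÷6 both sides, so div: 6*(x - 7) = -90.
Step 3. [6*(x - 7) = -90] 6 out front; divide by 6 ⇒ div: x - 7 = -15.
Step 4. [x - 7 = -15] -7 is outermost — add 7 both sides ⇒ sub: x = -8.

Answer: x ∈ {-8}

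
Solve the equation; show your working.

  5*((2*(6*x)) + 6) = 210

Step 1. [5*((2*(6*x)) + 6) = 210] 5·(inner) — divide through by 5 ⇒ div: (2*(6*x)) + 6 = 42.
Step 2. [(2*(6*x)) + 6 = 42] the outer +6 inverts by subtracting 6. So sub: 2*(6*x) = 36.
Step 3. [2*(6*x) = 36] 2·(inner) — divide through by 2, so div: 6*x = 18.
Step 4. [6*x = 18] 6 out front; divide by 6, so div: x = 3.

Answer: x ∈ {3}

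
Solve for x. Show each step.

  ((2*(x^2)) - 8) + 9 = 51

Step 1. [((2*(x^2)) - 8) + 9 = 51] 9 comes off first (subtract 9) ⇒ sub: (2*(x^2)) - 8 = 42.
Step 2. [(2*(x^2)) - 8 = 42] 2 | LHS and 2 | 42: pull 2 out. So factor: (x^2) - 4 = 21.
Step 3. [(x^2) - 4 = 21] peel the -4: add 4 from each side. So sub: x^2 = 25.
Step 4. [x^2 = 25] √ both sides: 25 ≥ 0 gives two branches. So sqrt: x = 5 or -5.

Answer: x ∈ {-5, 5}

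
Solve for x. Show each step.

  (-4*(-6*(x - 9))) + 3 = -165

Step 1. [(-4*(-6*(x - 9))) + 3 = -165] the outer +3 inverts by subtracting 3. So sub: -4*(-6*(x - 9)) = -168.
Step 2. [-4*(-6*(x - 9)) = -168] -4·(inner) — divide through by -4, so div: -6*(x - 9) = 42.
Step 3. [-6*(x - 9) = 42] LHS = -6·(…); ÷-6 both sides. So div: x - 9 = -7.
Step 4. [x - 9 = -7] the outer -9 inverts by adding 9 ⇒ sub: x = 2.

Answer: x ∈ {2}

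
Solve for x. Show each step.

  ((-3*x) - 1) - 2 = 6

Step 1. [((-3*x) - 1) - 2 = 6] the outer -2 inverts by adding 2 ⇒ sub: (-3*x) - 1 = 8.
Step 2. [(-3*x) - 1 = 8] 1 comes off first (add 1) ⇒ sub: -3*x = 9.
Step 3. [-3*x = 9] LHS = -3·(…); ÷-3 both sides. So div: x = -3.

Answer: x ∈ {-3}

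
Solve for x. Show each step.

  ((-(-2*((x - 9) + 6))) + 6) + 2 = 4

Step 1. [((-(-2*((x - 9) + 6))) + 6) + 2 = 4] the outer +2 inverts by subtracting 2. So sub: (-(-2*((x - 9) + 6))) + 6 = 2.
Step 2. [(-(-2*((x - 9) + 6))) + 6 = 2] subtract 6: x sits inside (… + 6), so sub: -(-2*((x - 9) + 6)) = -4.
Step 3. [-(-2*((x - 9) + 6)) = -4] LHS negated; negate both sides. So neg: -2*((x - 9) + 6) = 4.
Step 4. [-2*((x - 9) + 6) = 4] -2 out front; divide by -2, so div: (x - 9) + 6 = -2.
Step 5. [(x - 9) + 6 = -2] subtract 6: x sits inside (… + 6), so sub: x - 9 = -8.
Step 6. [x - 9 = -8] the outer -9 inverts by adding 9 ⇒ sub: x = 1.

Answer: x ∈ {1}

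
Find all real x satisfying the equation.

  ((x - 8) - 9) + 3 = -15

Step 1. [((x - 8) - 9) + 3 = -15] the outer +3 inverts by subtracting 3, so sub: (x - 8) - 9 = -18.
Step 2. [(x - 8) - 9 = -18] peel the -9: add 9 from each side, so sub: x - 8 = -9.
Step 3. [x - 8 = -9] 8 comes off first (add 8), so sub: x = -1.

Answer: x ∈ {-1}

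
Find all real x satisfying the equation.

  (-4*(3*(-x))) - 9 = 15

Step 1. [(-4*(3*(-x))) - 9 = 15] -9 is outermost — add 9 both sides, so sub: -4*(3*(-x)) = 24.
Step 2. [-4*(3*(-x)) = 24] LHS = -4·(…); ÷-4 both sides, so div: 3*(-x) = -6.
Step 3. [3*(-x) = -6] 3·(inner) — divide through by 3, so div: -x = -2.
Step 4. [-x = -2] flip signs both sides, so neg: x = 2.

Answer: x ∈ {2}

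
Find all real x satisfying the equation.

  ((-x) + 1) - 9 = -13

Step 1. [((-x) + 1) - 9 = -13] 9 comes off first (add 9), so sub: (-x) + 1 = -4.
Step 2. [(-x) + 1 = -4] the outer +1 inverts by subtracting 1, so sub: -x = -5.
Step 3. [-x = -5] LHS negated; negate both sides. So neg: x = 5.

Answer: x ∈ {5}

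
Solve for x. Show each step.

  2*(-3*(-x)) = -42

Step 1. [2*(-3*(-x)) = -42] 2 out front; divide by 2 ⇒ div: -3*(-x) = -21.
Step 2. [-3*(-x) = -21] divide by the outer -3. So div: -x = 7.
Step 3. [-x = 7] leading − — multiply by −1 ⇒ neg: x = -7.

Answer: x ∈ {-7}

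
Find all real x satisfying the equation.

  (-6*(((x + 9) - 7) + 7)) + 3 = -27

Step 1. [(-6*(((x + 9) - 7) + 7)) + 3 = -27] subtract 3: x sits inside (… + 3) ⇒ sub: -6*(((x + 9) - 7) + 7) = -30.
Step 2. [-6*(((x + 9) - 7) + 7) = -30] divide by the outer -6, so div: ((x + 9) - 7) + 7 = 5.
Step 3. [((x + 9) - 7) + 7 = 5] 7 comes off first (subtract 7) ⇒ sub: (x + 9) - 7 = -2.
Step 4. [(x + 9) - 7 = -2] 7 comes off first (add 7), so sub: x + 9 = 5.
Step 5. [x + 9 = 5] +9 is outermost — subtract 9 both sides ⇒ sub: x = -4.

Answer: x ∈ {-4}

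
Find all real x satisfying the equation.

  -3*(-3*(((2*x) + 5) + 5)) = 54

Step 1. [-3*(-3*(((2*x) + 5) + 5)) = 54] leading coefficient -3: divide by -3. So div: -3*(((2*x) + 5) + 5) = -18.
Step 2. [-3*(((2*x) + 5) + 5) = -18] leading coefficient -3: divide by -3, so div: ((2*x) + 5) + 5 = 6.
Step 3. [((2*x) + 5) + 5 = 6] +5 is outermost — subtract 5 both sides. So sub: (2*x) + 5 = 1.
Step 4. [(2*x) + 5 = 1] peel the +5: subtract 5 from each side ⇒ sub: 2*x = -4.
Step 5. [2*x = -4] 2 out front; divide by 2, so div: x = -2.

Answer: x ∈ {-2}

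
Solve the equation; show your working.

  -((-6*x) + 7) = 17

Step 1. [-((-6*x) + 7) = 17] LHS negated; negate both sides. So neg: (-6*x) + 7 = -17.
Step 2. [(-6*x) + 7 = -17] the outer +7 inverts by subtracting 7, so sub: -6*x = -24.
Step 3. [-6*x = -24] -6 out front; divide by -6, so div: x = 4.

Answer: x ∈ {4}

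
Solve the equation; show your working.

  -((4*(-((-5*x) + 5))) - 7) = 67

Step 1. [-((4*(-((-5*x) + 5))) - 7) = 67] flip signs both sides, so neg: (4*(-((-5*x) + 5))) - 7 = -67.
Step 2. [(4*(-((-5*x) + 5))) - 7 = -67] peel the -7: add 7 from each side ⇒ sub: 4*(-((-5*x) + 5)) = -60.
Step 3. [4*(-((-5*x) + 5)) = -60] 4·(inner) — divide through by 4, so div: -((-5*x) + 5) = -15.
Step 4. [-((-5*x) + 5) = -15] leading − — multiply by −1, so neg: (-5*x) + 5 = 15.
Step 5. [(-5*x) + 5 = 15] common factor -5 (LHS and 15) — divide through, so factor: x - 1 = -3.
Step 6. [x - 1 = -3] -1 is outermost — add 1 both sides, so sub: x = -2.

Answer: x ∈ {-2}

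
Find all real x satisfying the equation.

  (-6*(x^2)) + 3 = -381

Step 1. [(-6*(x^2)) + 3 = -381] 3 comes off first (subtract 3), so sub: -6*(x^2) = -384.
Step 2. [-6*(x^2) = -384] -6 out front; divide by -6. So div: x^2 = 64.
Step 3. [x^2 = 64] 64 ≥ 0, LHS is (·)² — take ±√ ⇒ sqrt: x = 8 or -8.

Answer: x ∈ {-8, 8}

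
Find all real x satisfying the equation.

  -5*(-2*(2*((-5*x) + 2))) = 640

Step 1. [-5*(-2*(2*((-5*x) + 2))) = 640] -5 out front; divide by -5 ⇒ div: -2*(2*((-5*x) + 2)) = -128.
Step 2. [-2*(2*((-5*x) + 2)) = -128] -2 out front; divide by -2, so div: 2*((-5*x) + 2) = 64.
Step 3. [2*((-5*x) + 2) = 64] divide by the outer 2, so div: (-5*x) + 2 = 32.
Step 4. [(-5*x) + 2 = 32] subtract 2: x sits inside (… + 2), so sub: -5*x = 30.
Step 5. [-5*x = 30] -5·(inner) — divide through by -5. So div: x = -6.

Answer: x ∈ {-6}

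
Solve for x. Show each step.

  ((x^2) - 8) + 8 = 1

Step 1. [((x^2) - 8) + 8 = 1] the outer +8 inverts by subtracting 8. So sub: (x^2) - 8 = -7.
Step 2. [(x^2) - 8 = -7] -8 is outermost — add 8 both sides. So sub: x^2 = 1.
Step 3. [x^2 = 1] √ both sides: 1 ≥ 0 gives two branches. So sqrt: x = 1 or -1.

Answer: x ∈ {-1, 1}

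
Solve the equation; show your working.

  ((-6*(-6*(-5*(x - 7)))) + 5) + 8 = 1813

Step 1. [((-6*(-6*(-5*(x - 7)))) + 5) + 8 = 1813] peel the +8: subtract 8 from each side ⇒ sub: (-6*(-6*(-5*(x - 7)))) + 5 = 1805.
Step 2. [(-6*(-6*(-5*(x - 7)))) + 5 = 1805] subtract 5: x sits inside (… + 5). So sub: -6*(-6*(-5*(x - 7))) = 1800.
Step 3. [-6*(-6*(-5*(x - 7))) = 1800] -6·(inner) — divide through by -6. So div: -6*(-5*(x - 7)) = -300.
Step 4. [-6*(-5*(x - 7)) = -300] -6·(inner) — divide through by -6 ⇒ div: -5*(x - 7) = 50.
Step 5. [-5*(x - 7) = 50] -5·(inner) — divide through by -5 ⇒ div: x - 7 = -10.
Step 6. [x - 7 = -10] peel the -7: add 7 from each side, so sub: x = -3.

Answer: x ∈ {-3}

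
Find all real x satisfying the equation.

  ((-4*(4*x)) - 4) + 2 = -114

Step 1. [((-4*(4*x)) - 4) + 2 = -114] peel the +2: subtract 2 from each side, so sub: (-4*(4*x)) - 4 = -116.
Step 2. [(-4*(4*x)) - 4 = -116] common factor -4 (LHS and -116) — divide through, so factor: (4*x) + 1 = 29.
Step 3. [(4*x) + 1 = 29] subtract 1: x sits inside (… + 1). So sub: 4*x = 28.
Step 4. [4*x = 28] 4·(inner) — divide through by 4, so div: x = 7.

Answer: x ∈ {7}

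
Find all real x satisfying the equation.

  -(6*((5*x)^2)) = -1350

Step 1. [-(6*((5*x)^2)) = -1350] flip signs both sides ⇒ neg: 6*((5*x)^2) = 1350.
Step 2. [6*((5*x)^2) = 1350] 6 out front; divide by 6. So div: (5*x)^2 = 225.
Step 3. [(5*x)^2 = 225] LHS squared, RHS 225 ≥ 0: apply √ (±). So sqrt: 5*x = 15 or -15.
Step 4. [5*x = 15 or -15] divide by the outer 5. So div: x = 3 or -3.

Answer: x ∈ {-3, 3}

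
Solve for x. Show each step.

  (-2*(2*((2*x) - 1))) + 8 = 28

Step 1. [(-2*(2*((2*x) - 1))) + 8 = 28] -2 divides every term; factor it out ⇒ factor: (2*((2*x) - 1)) - 4 = -14.
Step 2. [(2*((2*x) - 1)) - 4 = -14] common factor 2 (LHS and -14) — divide through, so factor: ((2*x) - 1) - 2 = -7.
Step 3. [((2*x) - 1) - 2 = -7] peel the -2: add 2 from each side, so sub: (2*x) - 1 = -5.
Step 4. [(2*x) - 1 = -5] the outer -1 inverts by adding 1. So sub: 2*x = -4.
Step 5. [2*x = -4] 2 out front; divide by 2 ⇒ div: x = -2.

Answer: x ∈ {-2}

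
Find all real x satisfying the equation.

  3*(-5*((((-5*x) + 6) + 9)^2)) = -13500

Step 1. [3*(-5*((((-5*x) + 6) + 9)^2)) = -13500] LHS = 3·(…); ÷3 both sides. So div: -5*((((-5*x) + 6) + 9)^2) = -4500.
Step 2. [-5*((((-5*x) + 6) + 9)^2) = -4500] divide by the outer -5. So div: (((-5*x) + 6) + 9)^2 = 900.
Step 3. [(((-5*x) + 6) + 9)^2 = 900] LHS squared, RHS 900 ≥ 0: apply √ (±). So sqrt: ((-5*x) + 6) + 9 = 30 or -30.
Step 4. [((-5*x) + 6) + 9 = 30 or -30] +9 is outermost — subtract 9 both sides. So sub: (-5*x) + 6 = 21 or -39.
Step 5. [(-5*x) + 6 = 21 or -39] peel the +6: subtract 6 from each side ⇒ sub: -5*x = 15 or -45.
Step 6. [-5*x = 15 or -45] divide by the outer -5, so div: x = -3 or 9.

Answer: x ∈ {-3, 9}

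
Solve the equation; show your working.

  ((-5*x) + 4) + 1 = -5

Step 1. [((-5*x) + 4) + 1 = -5] the outer +1 inverts by subtracting 1. So sub: (-5*x) + 4 = -6.
Step 2. [(-5*x) + 4 = -6] subtract 4: x sits inside (… + 4) ⇒ sub: -5*x = -10.
Step 3. [-5*x = -10] -5 out front; divide by -5 ⇒ div: x = 2.

Answer: x ∈ {2}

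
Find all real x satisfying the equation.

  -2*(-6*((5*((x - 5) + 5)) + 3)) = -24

Step 1. [-2*(-6*((5*((x - 5) + 5)) + 3)) = -24] -2·(inner) — divide through by -2, so div: -6*((5*((x - 5) + 5)) + 3) = 12.
Step 2. [-6*((5*((x - 5) + 5)) + 3) = 12] -6·(inner) — divide through by -6. So div: (5*((x - 5) + 5)) + 3 = -2.
Step 3. [(5*((x - 5) + 5)) + 3 = -2] peel the +3: subtract 3 from each side, so sub: 5*((x - 5) + 5) = -5.
Step 4. [5*((x - 5) + 5) = -5] 5·(inner) — divide through by 5. So div: (x - 5) + 5 = -1.
Step 5. [(x - 5) + 5 = -1] +5 is outermost — subtract 5 both sides ⇒ sub: x - 5 = -6.
Step 6. [x - 5 = -6] the outer -5 inverts by adding 5 ⇒ sub: x = -1.

Answer: x ∈ {-1}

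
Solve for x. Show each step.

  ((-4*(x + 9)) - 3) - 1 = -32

Step 1. [((-4*(x + 9)) - 3) - 1 = -32] peel the -1: add 1 from each side ⇒ sub: (-4*(x + 9)) - 3 = -31.
Step 2. [(-4*(x + 9)) - 3 = -31] the outer -3 inverts by adding 3 ⇒ sub: -4*(x + 9) = -28.
Step 3. [-4*(x + 9) = -28] -4·(inner) — divide through by -4, so div: x + 9 = 7.
Step 4. [x + 9 = 7] +9 is outermost — subtract 9 both sides ⇒ sub: x = -2.

Answer: x ∈ {-2}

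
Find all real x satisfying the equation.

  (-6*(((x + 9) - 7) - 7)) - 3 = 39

Step 1. [(-6*(((x + 9) - 7) - 7)) - 3 = 39] add 3: x sits inside (… - 3). So sub: -6*(((x + 9) - 7) - 7) = 42.
Step 2. [-6*(((x + 9) - 7) - 7) = 42] divide by the outer -6 ⇒ div: ((x + 9) - 7) - 7 = -7.
Step 3. [((x + 9) - 7) - 7 = -7] 7 comes off first (add 7), so sub: (x + 9) - 7 = 0.
Step 4. [(x + 9) - 7 = 0] 7 comes off first (add 7). So sub: x + 9 = 7.
Step 5. [x + 9 = 7] +9 is outermost — subtract 9 both sides. So sub: x = -2.

Answer: x ∈ {-2}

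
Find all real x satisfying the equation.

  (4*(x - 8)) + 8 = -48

Step 1. [(4*(x - 8)) + 8 = -48] common factor 4 (LHS and -48) — divide through ⇒ factor: (x - 8) + 2 = -12.
Step 2. [(x - 8) + 2 = -12] +2 is outermost — subtract 2 both sides ⇒ sub: x - 8 = -14.
Step 3. [x - 8 = -14] peel the -8: add 8 from each side. So sub: x = -6.

Answer: x ∈ {-6}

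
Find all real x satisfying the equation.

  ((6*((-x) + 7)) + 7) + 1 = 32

Step 1. [((6*((-x) + 7)) + 7) + 1 = 32] +1 is outermost — subtract 1 both sides. So sub: (6*((-x) + 7)) + 7 = 31.
Step 2. [(6*((-x) + 7)) + 7 = 31] 7 comes off first (subtract 7). So sub: 6*((-x) + 7) = 24.
Step 3. [6*((-x) + 7) = 24] 6 out front; divide by 6. So div: (-x) + 7 = 4.
Step 4. [(-x) + 7 = 4] subtract 7: x sits inside (… + 7), so sub: -x = -3.
Step 5. [-x = -3] leading − — multiply by −1. So neg: x = 3.

Answer: x ∈ {3}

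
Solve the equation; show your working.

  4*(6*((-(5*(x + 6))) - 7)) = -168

Step 1. [4*(6*((-(5*(x + 6))) - 7)) = -168] LHS = 4·(…); ÷4 both sides. So div: 6*((-(5*(x + 6))) - 7) = -42.
Step 2. [6*((-(5*(x + 6))) - 7) = -42] leading coefficient 6: divide by 6. So div: (-(5*(x + 6))) - 7 = -7.
Step 3. [(-(5*(x + 6))) - 7 = -7] peel the -7: add 7 from each side, so sub: -(5*(x + 6)) = 0.
Step 4. [-(5*(x + 6)) = 0] LHS negated; negate both sides. So neg: 5*(x + 6) = 0.
Step 5. [5*(x + 6) = 0] divide by the outer 5. So div: x + 6 = 0.
Step 6. [x + 6 = 0] subtract 6: x sits inside (… + 6) ⇒ sub: x = -6.

Answer: x ∈ {-6}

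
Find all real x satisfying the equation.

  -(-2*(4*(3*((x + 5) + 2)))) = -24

Step 1. [-(-2*(4*(3*((x + 5) + 2)))) = -24] LHS negated; negate both sides, so neg: -2*(4*(3*((x + 5) + 2))) = 24.
Step 2. [-2*(4*(3*((x + 5) + 2))) = 24] -2 out front; divide by -2, so div: 4*(3*((x + 5) + 2)) = -12.
Step 3. [4*(3*((x + 5) + 2)) = -12] 4 out front; divide by 4 ⇒ div: 3*((x + 5) + 2) = -3.
Step 4. [3*((x + 5) + 2) = -3] leading coefficient 3: divide by 3. So div: (x + 5) + 2 = -1.
Step 5. [(x + 5) + 2 = -1] +2 is outermost — subtract 2 both sides, so sub: x + 5 = -3.
Step 6. [x + 5 = -3] 5 comes off first (subtract 5). So sub: x = -8.

Answer: x ∈ {-8}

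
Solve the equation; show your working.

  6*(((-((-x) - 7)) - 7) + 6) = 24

Step 1. [6*(((-((-x) - 7)) - 7) + 6) = 24] 6 out front; divide by 6, so div: ((-((-x) - 7)) - 7) + 6 = 4.
Step 2. [((-((-x) - 7)) - 7) + 6 = 4] peel the +6: subtract 6 from each side ⇒ sub: (-((-x) - 7)) - 7 = -2.
Step 3. [(-((-x) - 7)) - 7 = -2] the outer -7 inverts by adding 7, so sub: -((-x) - 7) = 5.
Step 4. [-((-x) - 7) = 5] LHS negated; negate both sides, so neg: (-x) - 7 = -5.
Step 5. [(-x) - 7 = -5] -7 is outermost — add 7 both sides, so sub: -x = 2.
Step 6. [-x = 2] LHS negated; negate both sides. So neg: x = -2.

Answer: x ∈ {-2}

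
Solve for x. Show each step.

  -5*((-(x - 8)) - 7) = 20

Step 1. [-5*((-(x - 8)) - 7) = 20] -5 out front; divide by -5 ⇒ div: (-(x - 8)) - 7 = -4.
Step 2. [(-(x - 8)) - 7 = -4] add 7: x sits inside (… - 7). So sub: -(x - 8) = 3.
Step 3. [-(x - 8) = 3] LHS negated; negate both sides ⇒ neg: x - 8 = -3.
Step 4. [x - 8 = -3] peel the -8: add 8 from each side, so sub: x = 5.

Answer: x ∈ {5}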